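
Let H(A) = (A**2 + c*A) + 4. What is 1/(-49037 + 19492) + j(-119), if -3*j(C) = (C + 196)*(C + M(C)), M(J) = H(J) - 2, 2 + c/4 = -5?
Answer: -13176597281/29545 ≈ -4.4598e+5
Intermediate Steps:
c = -28 (c = -8 + 4*(-5) = -8 - 20 = -28)
H(A) = 4 + A**2 - 28*A (H(A) = (A**2 - 28*A) + 4 = 4 + A**2 - 28*A)
M(J) = 2 + J**2 - 28*J (M(J) = (4 + J**2 - 28*J) - 2 = 2 + J**2 - 28*J)
j(C) = -(196 + C)*(2 + C**2 - 27*C)/3 (j(C) = -(C + 196)*(C + (2 + C**2 - 28*C))/3 = -(196 + C)*(2 + C**2 - 27*C)/3)
1/(-49037 + 19492) + j(-119) = 1/(-49037 + 19492) + (-392/3 - 169/3*(-119)**2 - 1/3*(-119)**3 + (5290/3)*(-119)) = 1/(-29545) + (-392/3 - 169/3*14161 - 1/3*(-1685159) - 629510/3) = -1/29545 + (-392/3 - 2393209/3 + 1685159/3 - 629510/3) = -1/29545 - 445984 = -13176597281/29545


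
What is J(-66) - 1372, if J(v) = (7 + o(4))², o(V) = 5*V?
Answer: -643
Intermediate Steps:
J(v) = 729 (J(v) = (7 + 5*4)² = (7 + 20)² = 27² = 729)
J(-66) - 1372 = 729 - 1372 = -643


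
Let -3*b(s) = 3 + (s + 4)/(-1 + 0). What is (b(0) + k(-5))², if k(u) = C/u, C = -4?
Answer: 289/225 ≈ 1.2844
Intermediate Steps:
k(u) = -4/u
b(s) = ⅓ + s/3 (b(s) = -(3 + (s + 4)/(-1 + 0))/3 = -(3 + (4 + s)/(-1))/3 = -(3 + (4 + s)*(-1))/3 = -(3 + (-4 - s))/3 = -(-1 - s)/3 = ⅓ + s/3)
(b(0) + k(-5))² = ((⅓ + (⅓)*0) - 4/(-5))² = ((⅓ + 0) - 4*(-⅕))² = (⅓ + ⅘)² = (17/15)² = 289/225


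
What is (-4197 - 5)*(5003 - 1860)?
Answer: -13206886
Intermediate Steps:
(-4197 - 5)*(5003 - 1860) = -4202*3143 = -13206886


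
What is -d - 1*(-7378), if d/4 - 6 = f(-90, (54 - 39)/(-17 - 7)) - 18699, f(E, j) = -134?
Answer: 82686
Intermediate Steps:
d = -75308 (d = 24 + 4*(-134 - 18699) = 24 + 4*(-18833) = 24 - 75332 = -75308)
-d - 1*(-7378) = -1*(-75308) - 1*(-7378) = 75308 + 7378 = 82686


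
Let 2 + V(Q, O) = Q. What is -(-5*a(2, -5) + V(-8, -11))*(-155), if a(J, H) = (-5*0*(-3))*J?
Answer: -1550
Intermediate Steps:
V(Q, O) = -2 + Q
a(J, H) = 0 (a(J, H) = (0*(-3))*J = 0*J = 0)
-(-5*a(2, -5) + V(-8, -11))*(-155) = -(-5*0 + (-2 - 8))*(-155) = -(0 - 10)*(-155) = -(-10)*(-155) = -1*1550 = -1550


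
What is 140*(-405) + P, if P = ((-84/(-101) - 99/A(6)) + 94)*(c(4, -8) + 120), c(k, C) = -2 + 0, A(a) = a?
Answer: -4793143/101 ≈ -47457.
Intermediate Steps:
c(k, C) = -2
P = 933557/101 (P = ((-84/(-101) - 99/6) + 94)*(-2 + 120) = ((-84*(-1/101) - 99*⅙) + 94)*118 = ((84/101 - 33/2) + 94)*118 = (-3165/202 + 94)*118 = (15823/202)*118 = 933557/101 ≈ 9243.1)
140*(-405) + P = 140*(-405) + 933557/101 = -56700 + 933557/101 = -4793143/101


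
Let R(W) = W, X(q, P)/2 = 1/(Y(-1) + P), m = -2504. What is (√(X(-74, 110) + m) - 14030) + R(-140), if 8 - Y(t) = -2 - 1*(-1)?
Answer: -14170 + I*√35458906/119 ≈ -14170.0 + 50.04*I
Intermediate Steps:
Y(t) = 9 (Y(t) = 8 - (-2 - 1*(-1)) = 8 - (-2 + 1) = 8 - 1*(-1) = 8 + 1 = 9)
X(q, P) = 2/(9 + P)
(√(X(-74, 110) + m) - 14030) + R(-140) = (√(2/(9 + 110) - 2504) - 14030) - 140 = (√(2/119 - 2504) - 14030) - 140 = (√(-297974/119) - 14030) - 140 = (I*√35458906/119 - 14030) - 140 = (-14030 + I*√35458906/119) - 140 = -14170 + I*√35458906/119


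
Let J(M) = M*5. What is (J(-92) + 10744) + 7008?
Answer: 17292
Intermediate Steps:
J(M) = 5*M
(J(-92) + 10744) + 7008 = (5*(-92) + 10744) + 7008 = (-460 + 10744) + 7008 = 10284 + 7008 = 17292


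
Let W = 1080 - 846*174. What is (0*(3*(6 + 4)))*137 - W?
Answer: 146124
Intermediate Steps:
W = -146124 (W = 1080 - 147204 = -146124)
(0*(3*(6 + 4)))*137 - W = (0*(3*(6 + 4)))*137 - 1*(-146124) = (0*(3*10))*137 + 146124 = (0*30)*137 + 146124 = 0*137 + 146124 = 0 + 146124 = 146124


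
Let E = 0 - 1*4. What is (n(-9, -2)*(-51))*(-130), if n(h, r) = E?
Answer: -26520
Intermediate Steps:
E = -4 (E = 0 - 4 = -4)
n(h, r) = -4
(n(-9, -2)*(-51))*(-130) = -4*(-51)*(-130) = 204*(-130) = -26520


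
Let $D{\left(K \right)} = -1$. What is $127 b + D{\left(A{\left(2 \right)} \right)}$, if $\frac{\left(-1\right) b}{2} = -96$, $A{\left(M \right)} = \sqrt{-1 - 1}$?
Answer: $24383$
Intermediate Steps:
$A{\left(M \right)} = i \sqrt{2}$ ($A{\left(M \right)} = \sqrt{-2} = i \sqrt{2}$)
$b = 192$ ($b = \left(-2\right) \left(-96\right) = 192$)
$127 b + D{\left(A{\left(2 \right)} \right)} = 127 \cdot 192 - 1 = 24384 - 1 = 24383$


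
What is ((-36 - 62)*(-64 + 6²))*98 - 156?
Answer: 268756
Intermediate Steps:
((-36 - 62)*(-64 + 6²))*98 - 156 = -98*(-64 + 36)*98 - 156 = -98*(-28)*98 - 156 = 2744*98 - 156 = 268912 - 156 = 268756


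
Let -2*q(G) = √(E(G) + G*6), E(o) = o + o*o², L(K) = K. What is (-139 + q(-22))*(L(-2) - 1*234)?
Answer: 32804 + 118*I*√10802 ≈ 32804.0 + 12264.0*I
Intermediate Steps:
E(o) = o + o³
q(G) = -√(G³ + 7*G)/2 (q(G) = -√((G + G³) + G*6)/2 = -√((G + G³) + 6*G)/2 = -√(G³ + 7*G)/2)
(-139 + q(-22))*(L(-2) - 1*234) = (-139 - I*√22*√(7 + (-22)²)/2)*(-2 - 1*234) = (-139 - I*√22*√(7 + 484)/2)*(-2 - 234) = (-139 - I*√10802/2)*(-236) = 32804 + 118*I*√10802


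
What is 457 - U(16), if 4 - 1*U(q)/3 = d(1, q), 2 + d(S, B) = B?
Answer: 487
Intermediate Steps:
d(S, B) = -2 + B
U(q) = 18 - 3*q (U(q) = 12 - 3*(-2 + q) = 12 + (6 - 3*q) = 18 - 3*q)
457 - U(16) = 457 - (18 - 3*16) = 457 - (18 - 48) = 457 - 1*(-30) = 457 + 30 = 487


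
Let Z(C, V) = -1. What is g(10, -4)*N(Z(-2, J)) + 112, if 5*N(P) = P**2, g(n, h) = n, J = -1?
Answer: 114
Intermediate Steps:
N(P) = P**2/5
g(10, -4)*N(Z(-2, J)) + 112 = 10*((1/5)*(-1)**2) + 112 = 10*((1/5)*1) + 112 = 10*(1/5) + 112 = 2 + 112 = 114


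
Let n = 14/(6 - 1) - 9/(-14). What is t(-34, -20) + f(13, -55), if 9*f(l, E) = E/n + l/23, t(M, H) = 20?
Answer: 912323/49887 ≈ 18.288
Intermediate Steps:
n = 241/70 (n = 14/5 - 9*(-1/14) = 14*(⅕) + 9/14 = 14/5 + 9/14 = 241/70 ≈ 3.4429)
f(l, E) = l/207 + 70*E/2169 (f(l, E) = (E/(241/70) + l/23)/9 = (E*(70/241) + l*(1/23))/9 = (70*E/241 + l/23)/9 = (l/23 + 70*E/241)/9 = l/207 + 70*E/2169)
t(-34, -20) + f(13, -55) = 20 + ((1/207)*13 + (70/2169)*(-55)) = 20 + (13/207 - 3850/2169) = 20 - 85417/49887 = 912323/49887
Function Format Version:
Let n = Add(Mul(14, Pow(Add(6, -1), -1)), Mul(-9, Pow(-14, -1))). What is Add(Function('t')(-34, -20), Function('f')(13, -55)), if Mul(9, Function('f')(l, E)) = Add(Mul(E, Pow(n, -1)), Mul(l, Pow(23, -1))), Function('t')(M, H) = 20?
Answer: Rational(912323, 49887) ≈ 18.288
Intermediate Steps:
n = Rational(241, 70) (n = Add(Mul(14, Pow(5, -1)), Mul(-9, Rational(-1, 14))) = Add(Mul(14, Rational(1, 5)), Rational(9, 14)) = Add(Rational(14, 5), Rational(9, 14)) = Rational(241, 70) ≈ 3.4429)
Function('f')(l, E) = Add(Mul(Rational(1, 207), l), Mul(Rational(70, 2169), E)) (Function('f')(l, E) = Mul(Rational(1, 9), Add(Mul(E, Pow(Rational(241, 70), -1)), Mul(l, Pow(23, -1)))) = Mul(Rational(1, 9), Add(Mul(E, Rational(70, 241)), Mul(l, Rational(1, 23)))) = Mul(Rational(1, 9), Add(Mul(Rational(70, 241), E), Mul(Rational(1, 23), l))) = Mul(Rational(1, 9), Add(Mul(Rational(1, 23), l), Mul(Rational(70, 241), E))) = Add(Mul(Rational(1, 207), l), Mul(Rational(70, 2169), E)))
Add(Function('t')(-34, -20), Function('f')(13, -55)) = Add(20, Add(Mul(Rational(1, 207), 13), Mul(Rational(70, 2169), -55))) = Add(20, Add(Rational(13, 207), Rational(-3850, 2169))) = Add(20, Rational(-85417, 49887)) = Rational(912323, 49887)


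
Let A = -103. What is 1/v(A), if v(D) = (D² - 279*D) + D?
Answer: 1/39243 ≈ 2.5482e-5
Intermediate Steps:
v(D) = D² - 278*D
1/v(A) = 1/(-103*(-278 - 103)) = 1/(-103*(-381)) = 1/39243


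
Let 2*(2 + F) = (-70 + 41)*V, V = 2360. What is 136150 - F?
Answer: 170372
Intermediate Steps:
F = -34222 (F = -2 + ((-70 + 41)*2360)/2 = -2 + (-29*2360)/2 = -2 + (½)*(-68440) = -2 - 34220 = -34222)
136150 - F = 136150 - 1*(-34222) = 136150 + 34222 = 170372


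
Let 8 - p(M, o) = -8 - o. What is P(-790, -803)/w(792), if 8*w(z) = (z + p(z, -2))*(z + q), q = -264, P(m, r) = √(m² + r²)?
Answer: √1268909/53196 ≈ 0.021176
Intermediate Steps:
p(M, o) = 16 + o (p(M, o) = 8 - (-8 - o) = 8 + (8 + o) = 16 + o)
w(z) = (-264 + z)*(14 + z)/8 (w(z) = ((z + (16 - 2))*(z - 264))/8 = ((z + 14)*(-264 + z))/8 = ((14 + z)*(-264 + z))/8 = ((-264 + z)*(14 + z))/8 = (-264 + z)*(14 + z)/8)
P(-790, -803)/w(792) = √((-790)² + (-803)²)/(-462 - 125/4*792 + (⅛)*792²) = √(624100 + 644809)/(-462 - 24750 + (⅛)*627264) = √1268909/(-462 - 24750 + 78408) = √1268909/53196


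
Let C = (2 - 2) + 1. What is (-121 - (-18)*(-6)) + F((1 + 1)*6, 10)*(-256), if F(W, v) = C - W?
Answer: 2587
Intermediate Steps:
C = 1 (C = 0 + 1 = 1)
F(W, v) = 1 - W
(-121 - (-18)*(-6)) + F((1 + 1)*6, 10)*(-256) = (-121 - (-18)*(-6)) + (1 - (1 + 1)*6)*(-256) = (-121 - 1*108) + (1 - 2*6)*(-256) = (-121 - 108) + (1 - 1*12)*(-256) = -229 + (1 - 12)*(-256) = -229 - 11*(-256) = -229 + 2816 = 2587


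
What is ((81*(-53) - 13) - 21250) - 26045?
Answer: -51601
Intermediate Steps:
((81*(-53) - 13) - 21250) - 26045 = ((-4293 - 13) - 21250) - 26045 = (-4306 - 21250) - 26045 = -25556 - 26045 = -51601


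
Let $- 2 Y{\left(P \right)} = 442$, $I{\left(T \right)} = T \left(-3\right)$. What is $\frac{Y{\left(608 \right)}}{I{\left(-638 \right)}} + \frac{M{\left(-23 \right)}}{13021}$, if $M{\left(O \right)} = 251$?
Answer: $- \frac{82663}{859386} \approx -0.096188$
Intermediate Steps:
$I{\left(T \right)} = - 3 T$
$Y{\left(P \right)} = -221$ ($Y{\left(P \right)} = \left(- \frac{1}{2}\right) 442 = -221$)
$\frac{Y{\left(608 \right)}}{I{\left(-638 \right)}} + \frac{M{\left(-23 \right)}}{13021} = - \frac{221}{\left(-3\right) \left(-638\right)} + \frac{251}{13021} = - \frac{221}{1914} + 251 \cdot \frac{1}{13021} = \left(-221\right) \frac{1}{1914} + \frac{251}{13021} = - \frac{221}{1914} + \frac{251}{13021} = - \frac{82663}{859386}$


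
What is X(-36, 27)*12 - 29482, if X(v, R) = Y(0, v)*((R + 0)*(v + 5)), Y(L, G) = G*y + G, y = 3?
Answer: 1416854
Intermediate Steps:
Y(L, G) = 4*G (Y(L, G) = G*3 + G = 3*G + G = 4*G)
X(v, R) = 4*R*v*(5 + v) (X(v, R) = (4*v)*((R + 0)*(v + 5)) = (4*v)*(R*(5 + v)) = 4*R*v*(5 + v))
X(-36, 27)*12 - 29482 = (4*27*(-36)*(5 - 36))*12 - 29482 = (4*27*(-36)*(-31))*12 - 29482 = 120528*12 - 29482 = 1446336 - 29482 = 1416854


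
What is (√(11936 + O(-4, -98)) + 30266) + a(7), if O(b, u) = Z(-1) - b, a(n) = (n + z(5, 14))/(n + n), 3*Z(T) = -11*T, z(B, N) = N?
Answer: 60535/2 + √107493/3 ≈ 30377.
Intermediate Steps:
Z(T) = -11*T/3 (Z(T) = (-11*T)/3 = -11*T/3)
a(n) = (14 + n)/(2*n) (a(n) = (n + 14)/(n + n) = (14 + n)/((2*n)) = (14 + n)*(1/(2*n)) = (14 + n)/(2*n))
O(b, u) = 11/3 - b (O(b, u) = -11/3*(-1) - b = 11/3 - b)
(√(11936 + O(-4, -98)) + 30266) + a(7) = (√(11936 + (11/3 - 1*(-4))) + 30266) + (½)*(14 + 7)/7 = (√(11936 + (11/3 + 4)) + 30266) + (½)*(⅐)*21 = (√(11936 + 23/3) + 30266) + 3/2 = (√(35831/3) + 30266) + 3/2 = (√107493/3 + 30266) + 3/2 = (30266 + √107493/3) + 3/2 = 60535/2 + √107493/3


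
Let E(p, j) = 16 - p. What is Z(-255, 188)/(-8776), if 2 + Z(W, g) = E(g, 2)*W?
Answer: -21929/4388 ≈ -4.9975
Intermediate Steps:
Z(W, g) = -2 + W*(16 - g) (Z(W, g) = -2 + (16 - g)*W = -2 + W*(16 - g))
Z(-255, 188)/(-8776) = (-2 - 1*(-255)*(-16 + 188))/(-8776) = (-2 - 1*(-255)*172)*(-1/8776) = (-2 + 43860)*(-1/8776) = 43858*(-1/8776) = -21929/4388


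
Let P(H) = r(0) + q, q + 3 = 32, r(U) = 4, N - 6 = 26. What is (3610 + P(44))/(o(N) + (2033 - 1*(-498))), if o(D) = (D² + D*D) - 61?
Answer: 3643/4518 ≈ 0.80633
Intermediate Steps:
N = 32 (N = 6 + 26 = 32)
q = 29 (q = -3 + 32 = 29)
P(H) = 33 (P(H) = 4 + 29 = 33)
o(D) = -61 + 2*D² (o(D) = (D² + D²) - 61 = 2*D² - 61 = -61 + 2*D²)
(3610 + P(44))/(o(N) + (2033 - 1*(-498))) = (3610 + 33)/((-61 + 2*32²) + (2033 - 1*(-498))) = 3643/((-61 + 2*1024) + (2033 + 498)) = 3643/((-61 + 2048) + 2531) = 3643/(1987 + 2531) = 3643/4518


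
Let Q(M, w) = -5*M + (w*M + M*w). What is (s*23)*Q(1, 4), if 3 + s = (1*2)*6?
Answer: 621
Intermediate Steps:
s = 9 (s = -3 + (1*2)*6 = -3 + 2*6 = -3 + 12 = 9)
Q(M, w) = -5*M + 2*M*w (Q(M, w) = -5*M + (M*w + M*w) = -5*M + 2*M*w)
(s*23)*Q(1, 4) = (9*23)*(1*(-5 + 2*4)) = 207*(1*(-5 + 8)) = 207*(1*3) = 207*3 = 621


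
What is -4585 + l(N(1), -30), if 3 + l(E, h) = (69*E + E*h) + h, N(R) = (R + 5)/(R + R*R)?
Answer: -4501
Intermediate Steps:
N(R) = (5 + R)/(R + R²)
l(E, h) = -3 + h + 69*E + E*h (l(E, h) = -3 + ((69*E + E*h) + h) = -3 + (h + 69*E + E*h) = -3 + h + 69*E + E*h)
-4585 + l(N(1), -30) = -4585 + (-3 - 30 + 69*((5 + 1)/(1*(1 + 1))) + ((5 + 1)/(1*(1 + 1)))*(-30)) = -4585 + (-3 - 30 + 69*(1*6/2) + (1*6/2)*(-30)) = -4585 + (-3 - 30 + 69*(1*(½)*6) + (1*(½)*6)*(-30)) = -4585 + (-3 - 30 + 69*3 + 3*(-30)) = -4585 + (-3 - 30 + 207 - 90) = -4585 + 84 = -4501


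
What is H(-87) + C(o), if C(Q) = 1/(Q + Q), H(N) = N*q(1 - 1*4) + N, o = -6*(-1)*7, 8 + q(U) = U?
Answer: 73081/84 ≈ 870.01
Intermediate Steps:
q(U) = -8 + U
o = 42 (o = 6*7 = 42)
H(N) = -10*N (H(N) = N*(-8 + (1 - 1*4)) + N = N*(-8 + (1 - 4)) + N = N*(-8 - 3) + N = N*(-11) + N = -11*N + N = -10*N)
C(Q) = 1/(2*Q)
H(-87) + C(o) = -10*(-87) + (½)/42 = 870 + (½)*(1/42) = 870 + 1/84 = 73081/84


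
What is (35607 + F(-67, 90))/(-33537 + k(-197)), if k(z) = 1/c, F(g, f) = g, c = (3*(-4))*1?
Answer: -85296/80489 ≈ -1.0597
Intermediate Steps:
c = -12 (c = -12*1 = -12)
k(z) = -1/12 (k(z) = 1/(-12) = -1/12)
(35607 + F(-67, 90))/(-33537 + k(-197)) = (35607 - 67)/(-33537 - 1/12) = 35540/(-402445/12) = 35540*(-12/402445) = -85296/80489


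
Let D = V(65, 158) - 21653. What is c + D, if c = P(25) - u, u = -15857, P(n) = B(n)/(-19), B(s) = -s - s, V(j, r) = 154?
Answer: -107148/19 ≈ -5639.4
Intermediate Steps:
B(s) = -2*s
P(n) = 2*n/19 (P(n) = -2*n/(-19) = -2*n*(-1/19) = 2*n/19)
D = -21499 (D = 154 - 21653 = -21499)
c = 301333/19 (c = (2/19)*25 - 1*(-15857) = 50/19 + 15857 = 301333/19 ≈ 15860.)
c + D = 301333/19 - 21499 = -107148/19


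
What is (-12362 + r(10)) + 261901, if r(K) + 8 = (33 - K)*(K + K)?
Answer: 249991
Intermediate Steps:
r(K) = -8 + 2*K*(33 - K) (r(K) = -8 + (33 - K)*(K + K) = -8 + (33 - K)*(2*K) = -8 + 2*K*(33 - K))
(-12362 + r(10)) + 261901 = (-12362 + (-8 - 2*10**2 + 66*10)) + 261901 = (-12362 + (-8 - 2*100 + 660)) + 261901 = (-12362 + (-8 - 200 + 660)) + 261901 = (-12362 + 452) + 261901 = -11910 + 261901 = 249991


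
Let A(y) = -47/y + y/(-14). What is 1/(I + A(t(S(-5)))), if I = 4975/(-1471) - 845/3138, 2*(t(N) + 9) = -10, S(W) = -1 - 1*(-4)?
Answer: 16155993/11403062 ≈ 1.4168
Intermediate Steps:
S(W) = 3 (S(W) = -1 + 4 = 3)
t(N) = -14 (t(N) = -9 + (½)*(-10) = -9 - 5 = -14)
A(y) = -47/y - y/14 (A(y) = -47/y + y*(-1/14) = -47/y - y/14)
I = -16854545/4615998 (I = 4975*(-1/1471) - 845*1/3138 = -4975/1471 - 845/3138 = -16854545/4615998 ≈ -3.6513)
1/(I + A(t(S(-5)))) = 1/(-16854545/4615998 + (-47/(-14) - 1/14*(-14))) = 1/(-16854545/4615998 + (-47*(-1/14) + 1)) = 1/(-16854545/4615998 + (47/14 + 1)) = 1/(-16854545/4615998 + 61/14) = 1/(11403062/16155993) = 16155993/11403062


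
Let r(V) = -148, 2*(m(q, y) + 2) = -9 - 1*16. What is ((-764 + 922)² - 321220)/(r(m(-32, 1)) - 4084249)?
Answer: 296256/4084397 ≈ 0.072534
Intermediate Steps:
m(q, y) = -29/2 (m(q, y) = -2 + (-9 - 1*16)/2 = -2 + (-9 - 16)/2 = -2 + (½)*(-25) = -2 - 25/2 = -29/2)
((-764 + 922)² - 321220)/(r(m(-32, 1)) - 4084249) = ((-764 + 922)² - 321220)/(-148 - 4084249) = (158² - 321220)/(-4084397) = (24964 - 321220)*(-1/4084397) = -296256*(-1/4084397) = 296256/4084397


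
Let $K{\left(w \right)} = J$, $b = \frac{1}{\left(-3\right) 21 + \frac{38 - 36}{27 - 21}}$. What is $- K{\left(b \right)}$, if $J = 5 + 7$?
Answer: $-12$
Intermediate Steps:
$b = - \frac{3}{188}$ ($b = \frac{1}{-63 + \frac{2}{6}} = \frac{1}{-63 + 2 \cdot \frac{1}{6}} = \frac{1}{-63 + \frac{1}{3}} = \frac{1}{- \frac{188}{3}} = - \frac{3}{188} \approx -0.015957$)
$J = 12$
$K{\left(w \right)} = 12$
$- K{\left(b \right)} = \left(-1\right) 12 = -12$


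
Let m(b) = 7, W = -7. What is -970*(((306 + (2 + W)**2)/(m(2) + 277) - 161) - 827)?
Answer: 135926585/142 ≈ 9.5723e+5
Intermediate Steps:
-970*(((306 + (2 + W)**2)/(m(2) + 277) - 161) - 827) = -970*(((306 + (2 - 7)**2)/(7 + 277) - 161) - 827) = -970*(((306 + (-5)**2)/284 - 161) - 827) = -970*(((306 + 25)*(1/284) - 161) - 827) = -970*((331*(1/284) - 161) - 827) = -970*((331/284 - 161) - 827) = -970*(-45393/284 - 827) = -970*(-280261/284) = 135926585/142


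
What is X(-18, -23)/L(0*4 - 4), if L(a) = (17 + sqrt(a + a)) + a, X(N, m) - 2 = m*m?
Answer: 39 - 6*I*sqrt(2) ≈ 39.0 - 8.4853*I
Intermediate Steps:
X(N, m) = 2 + m**2 (X(N, m) = 2 + m*m = 2 + m**2)
L(a) = 17 + a + sqrt(2)*sqrt(a) (L(a) = (17 + sqrt(2*a)) + a = (17 + sqrt(2)*sqrt(a)) + a = 17 + a + sqrt(2)*sqrt(a))
X(-18, -23)/L(0*4 - 4) = (2 + (-23)**2)/(17 + (0*4 - 4) + sqrt(2)*sqrt(0*4 - 4)) = (2 + 529)/(17 + (0 - 4) + sqrt(2)*sqrt(0 - 4)) = 531/(17 - 4 + sqrt(2)*sqrt(-4)) = 531/(17 - 4 + sqrt(2)*(2*I)) = 531/(17 - 4 + 2*I*sqrt(2)) = 531/(13 + 2*I*sqrt(2))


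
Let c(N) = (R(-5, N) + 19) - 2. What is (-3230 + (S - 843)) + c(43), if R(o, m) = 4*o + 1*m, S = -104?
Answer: -4137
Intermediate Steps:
R(o, m) = m + 4*o (R(o, m) = 4*o + m = m + 4*o)
c(N) = -3 + N (c(N) = ((N + 4*(-5)) + 19) - 2 = ((N - 20) + 19) - 2 = ((-20 + N) + 19) - 2 = (-1 + N) - 2 = -3 + N)
(-3230 + (S - 843)) + c(43) = (-3230 + (-104 - 843)) + (-3 + 43) = (-3230 - 947) + 40 = -4177 + 40 = -4137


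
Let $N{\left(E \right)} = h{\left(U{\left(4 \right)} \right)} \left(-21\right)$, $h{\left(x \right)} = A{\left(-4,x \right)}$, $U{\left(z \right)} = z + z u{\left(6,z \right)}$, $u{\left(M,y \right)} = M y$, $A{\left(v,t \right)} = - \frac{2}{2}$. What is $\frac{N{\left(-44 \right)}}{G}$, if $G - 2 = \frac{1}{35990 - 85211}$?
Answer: $\frac{147663}{14063} \approx 10.5$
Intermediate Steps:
$A{\left(v,t \right)} = -1$ ($A{\left(v,t \right)} = \left(-2\right) \frac{1}{2} = -1$)
$U{\left(z \right)} = z + 6 z^{2}$ ($U{\left(z \right)} = z + z 6 z = z + 6 z^{2}$)
$h{\left(x \right)} = -1$
$G = \frac{98441}{49221}$ ($G = 2 + \frac{1}{35990 - 85211} = 2 + \frac{1}{-49221} = 2 - \frac{1}{49221} = \frac{98441}{49221} \approx 2.0$)
$N{\left(E \right)} = 21$ ($N{\left(E \right)} = \left(-1\right) \left(-21\right) = 21$)
$\frac{N{\left(-44 \right)}}{G} = \frac{21}{\frac{98441}{49221}} = 21 \cdot \frac{49221}{98441} = \frac{147663}{14063}$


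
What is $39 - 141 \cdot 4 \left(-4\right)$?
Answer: $2295$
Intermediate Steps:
$39 - 141 \cdot 4 \left(-4\right) = 39 - -2256 = 39 + 2256 = 2295$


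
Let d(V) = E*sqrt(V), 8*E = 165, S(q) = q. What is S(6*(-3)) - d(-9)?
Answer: -18 - 495*I/8 ≈ -18.0 - 61.875*I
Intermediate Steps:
E = 165/8 (E = (1/8)*165 = 165/8 ≈ 20.625)
d(V) = 165*sqrt(V)/8
S(6*(-3)) - d(-9) = 6*(-3) - 165*sqrt(-9)/8 = -18 - 165*3*I/8 = -18 - 495*I/8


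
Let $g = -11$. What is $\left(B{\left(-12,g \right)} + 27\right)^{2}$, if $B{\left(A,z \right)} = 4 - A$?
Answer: $1849$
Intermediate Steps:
$\left(B{\left(-12,g \right)} + 27\right)^{2} = \left(\left(4 - -12\right) + 27\right)^{2} = \left(\left(4 + 12\right) + 27\right)^{2} = \left(16 + 27\right)^{2} = 43^{2} = 1849$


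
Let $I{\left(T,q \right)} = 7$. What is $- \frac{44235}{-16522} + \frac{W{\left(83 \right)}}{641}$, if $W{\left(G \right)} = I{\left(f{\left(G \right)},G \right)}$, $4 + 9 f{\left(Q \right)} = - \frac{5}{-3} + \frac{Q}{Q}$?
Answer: $\frac{28470289}{10590602} \approx 2.6883$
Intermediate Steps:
$f{\left(Q \right)} = - \frac{4}{27}$ ($f{\left(Q \right)} = - \frac{4}{9} + \frac{- \frac{5}{-3} + \frac{Q}{Q}}{9} = - \frac{4}{9} + \frac{\left(-5\right) \left(- \frac{1}{3}\right) + 1}{9} = - \frac{4}{9} + \frac{\frac{5}{3} + 1}{9} = - \frac{4}{9} + \frac{1}{9} \cdot \frac{8}{3} = - \frac{4}{9} + \frac{8}{27} = - \frac{4}{27}$)
$W{\left(G \right)} = 7$
$- \frac{44235}{-16522} + \frac{W{\left(83 \right)}}{641} = - \frac{44235}{-16522} + \frac{7}{641} = \left(-44235\right) \left(- \frac{1}{16522}\right) + 7 \cdot \frac{1}{641} = \frac{44235}{16522} + \frac{7}{641} = \frac{28470289}{10590602}$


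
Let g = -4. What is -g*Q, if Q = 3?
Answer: 12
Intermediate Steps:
-g*Q = -(-4)*3 = -1*(-12) = 12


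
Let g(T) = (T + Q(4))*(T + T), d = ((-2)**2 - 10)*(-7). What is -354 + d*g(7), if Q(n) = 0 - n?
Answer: 1410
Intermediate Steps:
Q(n) = -n
d = 42 (d = (4 - 10)*(-7) = -6*(-7) = 42)
g(T) = 2*T*(-4 + T) (g(T) = (T - 1*4)*(T + T) = (T - 4)*(2*T) = (-4 + T)*(2*T) = 2*T*(-4 + T))
-354 + d*g(7) = -354 + 42*(2*7*(-4 + 7)) = -354 + 42*(2*7*3) = -354 + 42*42 = -354 + 1764 = 1410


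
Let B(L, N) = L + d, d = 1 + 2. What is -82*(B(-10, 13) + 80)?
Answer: -5986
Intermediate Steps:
d = 3
B(L, N) = 3 + L (B(L, N) = L + 3 = 3 + L)
-82*(B(-10, 13) + 80) = -82*((3 - 10) + 80) = -82*(-7 + 80) = -82*73 = -5986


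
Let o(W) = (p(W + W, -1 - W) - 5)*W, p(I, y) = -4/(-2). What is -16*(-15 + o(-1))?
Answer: 192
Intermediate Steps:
p(I, y) = 2 (p(I, y) = -4*(-½) = 2)
o(W) = -3*W (o(W) = (2 - 5)*W = -3*W)
-16*(-15 + o(-1)) = -16*(-15 - 3*(-1)) = -16*(-15 + 3) = -16*(-12) = 192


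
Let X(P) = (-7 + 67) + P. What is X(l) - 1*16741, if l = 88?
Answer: -16593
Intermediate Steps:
X(P) = 60 + P
X(l) - 1*16741 = (60 + 88) - 1*16741 = 148 - 16741 = -16593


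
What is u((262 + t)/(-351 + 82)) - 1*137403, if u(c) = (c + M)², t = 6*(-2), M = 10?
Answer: -9936664883/72361 ≈ -1.3732e+5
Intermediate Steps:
t = -12
u(c) = (10 + c)² (u(c) = (c + 10)² = (10 + c)²)
u((262 + t)/(-351 + 82)) - 1*137403 = (10 + (262 - 12)/(-351 + 82))² - 1*137403 = (10 + 250/(-269))² - 137403 = (10 + 250*(-1/269))² - 137403 = (10 - 250/269)² - 137403 = (2440/269)² - 137403 = 5953600/72361 - 137403 = -9936664883/72361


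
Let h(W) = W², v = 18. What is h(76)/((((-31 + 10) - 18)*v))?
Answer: -2888/351 ≈ -8.2279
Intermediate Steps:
h(76)/((((-31 + 10) - 18)*v)) = 76²/((((-31 + 10) - 18)*18)) = 5776/(((-21 - 18)*18)) = 5776/((-39*18)) = 5776/(-702) = 5776*(-1/702) = -2888/351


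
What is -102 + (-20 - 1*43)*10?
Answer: -732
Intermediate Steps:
-102 + (-20 - 1*43)*10 = -102 + (-20 - 43)*10 = -102 - 63*10 = -102 - 630 = -732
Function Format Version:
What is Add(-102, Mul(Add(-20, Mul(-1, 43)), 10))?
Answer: -732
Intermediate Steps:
Add(-102, Mul(Add(-20, Mul(-1, 43)), 10)) = Add(-102, Mul(Add(-20, -43), 10)) = Add(-102, Mul(-63, 10)) = Add(-102, -630) = -732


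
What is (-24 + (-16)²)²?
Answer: 53824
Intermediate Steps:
(-24 + (-16)²)² = (-24 + 256)² = 232² = 53824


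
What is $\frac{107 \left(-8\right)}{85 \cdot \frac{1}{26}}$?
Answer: $- \frac{22256}{85} \approx -261.84$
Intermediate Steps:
$\frac{107 \left(-8\right)}{85 \cdot \frac{1}{26}} = - \frac{856}{85 \cdot \frac{1}{26}} = - \frac{856}{\frac{85}{26}} = \left(-856\right) \frac{26}{85} = - \frac{22256}{85}$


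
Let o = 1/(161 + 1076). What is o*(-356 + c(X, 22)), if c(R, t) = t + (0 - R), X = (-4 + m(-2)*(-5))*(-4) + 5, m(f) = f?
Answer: -315/1237 ≈ -0.25465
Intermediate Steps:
o = 1/1237 ≈ 0.00080841
X = -19 (X = (-4 - 2*(-5))*(-4) + 5 = (-4 + 10)*(-4) + 5 = 6*(-4) + 5 = -24 + 5 = -19)
c(R, t) = t - R
o*(-356 + c(X, 22)) = (-356 + (22 - 1*(-19)))/1237 = (-356 + (22 + 19))/1237 = (-356 + 41)/1237 = (1/1237)*(-315) = -315/1237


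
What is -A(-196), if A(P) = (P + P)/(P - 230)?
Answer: -196/213 ≈ -0.92019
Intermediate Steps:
A(P) = 2*P/(-230 + P) (A(P) = (2*P)/(-230 + P) = 2*P/(-230 + P))
-A(-196) = -2*(-196)/(-230 - 196) = -2*(-196)/(-426) = -2*(-196)*(-1)/426 = -1*196/213 = -196/213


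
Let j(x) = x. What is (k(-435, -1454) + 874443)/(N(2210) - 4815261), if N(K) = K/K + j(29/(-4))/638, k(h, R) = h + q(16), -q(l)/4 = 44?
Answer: -76897216/423742881 ≈ -0.18147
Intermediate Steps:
q(l) = -176 (q(l) = -4*44 = -176)
k(h, R) = -176 + h (k(h, R) = h - 176 = -176 + h)
N(K) = 87/88 (N(K) = K/K + (29/(-4))/638 = 1 + (29*(-1/4))*(1/638) = 1 - 29/4*1/638 = 1 - 1/88 = 87/88)
(k(-435, -1454) + 874443)/(N(2210) - 4815261) = ((-176 - 435) + 874443)/(87/88 - 4815261) = (-611 + 874443)/(-423742881/88) = 873832*(-88/423742881) = -76897216/423742881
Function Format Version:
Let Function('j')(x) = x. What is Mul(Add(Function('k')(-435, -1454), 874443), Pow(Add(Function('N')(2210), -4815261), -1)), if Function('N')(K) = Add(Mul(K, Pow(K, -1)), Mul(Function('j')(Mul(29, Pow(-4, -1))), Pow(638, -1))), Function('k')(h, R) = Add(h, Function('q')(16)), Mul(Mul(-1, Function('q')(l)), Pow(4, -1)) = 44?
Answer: Rational(-76897216, 423742881) ≈ -0.18147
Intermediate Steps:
Function('q')(l) = -176 (Function('q')(l) = Mul(-4, 44) = -176)
Function('k')(h, R) = Add(-176, h) (Function('k')(h, R) = Add(h, -176) = Add(-176, h))
Function('N')(K) = Rational(87, 88) (Function('N')(K) = Add(Mul(K, Pow(K, -1)), Mul(Mul(29, Pow(-4, -1)), Pow(638, -1))) = Add(1, Mul(Mul(29, Rational(-1, 4)), Rational(1, 638))) = Add(1, Mul(Rational(-29, 4), Rational(1, 638))) = Add(1, Rational(-1, 88)) = Rational(87, 88))
Mul(Add(Function('k')(-435, -1454), 874443), Pow(Add(Function('N')(2210), -4815261), -1)) = Mul(Add(Add(-176, -435), 874443), Pow(Add(Rational(87, 88), -4815261), -1)) = Mul(Add(-611, 874443), Pow(Rational(-423742881, 88), -1)) = Mul(873832, Rational(-88, 423742881)) = Rational(-76897216, 423742881)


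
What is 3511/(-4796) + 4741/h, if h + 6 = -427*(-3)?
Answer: 18261311/6114900 ≈ 2.9864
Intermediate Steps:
h = 1275 (h = -6 - 427*(-3) = -6 + 1281 = 1275)
3511/(-4796) + 4741/h = 3511/(-4796) + 4741/1275 = 3511*(-1/4796) + 4741*(1/1275) = -3511/4796 + 4741/1275 = 18261311/6114900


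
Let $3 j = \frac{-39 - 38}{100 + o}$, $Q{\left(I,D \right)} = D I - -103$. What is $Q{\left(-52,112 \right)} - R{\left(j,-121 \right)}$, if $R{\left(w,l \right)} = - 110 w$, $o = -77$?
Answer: $- \frac{403219}{69} \approx -5843.8$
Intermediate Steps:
$Q{\left(I,D \right)} = 103 + D I$ ($Q{\left(I,D \right)} = D I + 103 = 103 + D I$)
$j = - \frac{77}{69}$ ($j = \frac{\left(-39 - 38\right) \frac{1}{100 - 77}}{3} = \frac{\left(-77\right) \frac{1}{23}}{3} = \frac{1}{3} \left(- \frac{77}{23}\right) = - \frac{77}{69} \approx -1.1159$)
$Q{\left(-52,112 \right)} - R{\left(j,-121 \right)} = \left(103 + 112 \left(-52\right)\right) - \left(-110\right) \left(- \frac{77}{69}\right) = \left(103 - 5824\right) - \frac{8470}{69} = -5721 - \frac{8470}{69} = - \frac{403219}{69}$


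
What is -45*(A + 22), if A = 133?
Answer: -6975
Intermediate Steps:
-45*(A + 22) = -45*(133 + 22) = -45*155 = -6975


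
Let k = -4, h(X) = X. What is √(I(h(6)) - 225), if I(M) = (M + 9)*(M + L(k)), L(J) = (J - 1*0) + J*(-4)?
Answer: 3*√5 ≈ 6.7082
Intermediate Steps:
L(J) = -3*J (L(J) = (J + 0) - 4*J = J - 4*J = -3*J)
I(M) = (9 + M)*(12 + M) (I(M) = (M + 9)*(M - 3*(-4)) = (9 + M)*(M + 12) = (9 + M)*(12 + M))
√(I(h(6)) - 225) = √((108 + 6² + 21*6) - 225) = √((108 + 36 + 126) - 225) = √(270 - 225) = √45 = 3*√5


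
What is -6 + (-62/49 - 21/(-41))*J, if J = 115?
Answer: -186049/2009 ≈ -92.608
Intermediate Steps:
-6 + (-62/49 - 21/(-41))*J = -6 + (-62/49 - 21/(-41))*115 = -6 + (-62*1/49 - 21*(-1/41))*115 = -6 + (-62/49 + 21/41)*115 = -6 - 1513/2009*115 = -6 - 173995/2009 = -186049/2009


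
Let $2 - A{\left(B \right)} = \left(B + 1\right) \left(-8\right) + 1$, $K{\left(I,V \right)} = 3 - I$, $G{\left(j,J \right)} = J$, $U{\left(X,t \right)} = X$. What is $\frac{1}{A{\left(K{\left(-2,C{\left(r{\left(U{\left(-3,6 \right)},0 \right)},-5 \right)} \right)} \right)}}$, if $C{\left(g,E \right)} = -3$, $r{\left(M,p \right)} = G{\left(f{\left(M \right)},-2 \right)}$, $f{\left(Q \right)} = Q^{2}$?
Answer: $\frac{1}{49} \approx 0.020408$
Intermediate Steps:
$r{\left(M,p \right)} = -2$
$A{\left(B \right)} = 9 + 8 B$ ($A{\left(B \right)} = 2 - \left(\left(B + 1\right) \left(-8\right) + 1\right) = 2 - \left(\left(1 + B\right) \left(-8\right) + 1\right) = 2 - \left(\left(-8 - 8 B\right) + 1\right) = 2 - \left(-7 - 8 B\right) = 2 + \left(7 + 8 B\right) = 9 + 8 B$)
$\frac{1}{A{\left(K{\left(-2,C{\left(r{\left(U{\left(-3,6 \right)},0 \right)},-5 \right)} \right)} \right)}} = \frac{1}{9 + 8 \left(3 - -2\right)} = \frac{1}{9 + 8 \left(3 + 2\right)} = \frac{1}{9 + 8 \cdot 5} = \frac{1}{9 + 40} = \frac{1}{49}$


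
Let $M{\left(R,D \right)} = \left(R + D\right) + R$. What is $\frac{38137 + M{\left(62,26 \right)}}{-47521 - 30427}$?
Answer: $- \frac{38287}{77948} \approx -0.49119$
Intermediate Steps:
$M{\left(R,D \right)} = D + 2 R$ ($M{\left(R,D \right)} = \left(D + R\right) + R = D + 2 R$)
$\frac{38137 + M{\left(62,26 \right)}}{-47521 - 30427} = \frac{38137 + \left(26 + 2 \cdot 62\right)}{-47521 - 30427} = \frac{38137 + \left(26 + 124\right)}{-77948} = \left(38137 + 150\right) \left(- \frac{1}{77948}\right) = 38287 \left(- \frac{1}{77948}\right) = - \frac{38287}{77948}$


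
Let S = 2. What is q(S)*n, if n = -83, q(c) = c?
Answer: -166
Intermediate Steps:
q(S)*n = 2*(-83) = -166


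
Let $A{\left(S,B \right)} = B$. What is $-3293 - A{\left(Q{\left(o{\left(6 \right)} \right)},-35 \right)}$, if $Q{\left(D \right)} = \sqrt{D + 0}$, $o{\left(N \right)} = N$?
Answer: $-3258$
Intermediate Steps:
$Q{\left(D \right)} = \sqrt{D}$
$-3293 - A{\left(Q{\left(o{\left(6 \right)} \right)},-35 \right)} = -3293 - -35 = -3293 + 35 = -3258$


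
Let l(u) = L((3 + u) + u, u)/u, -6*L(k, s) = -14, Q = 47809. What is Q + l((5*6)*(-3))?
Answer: 12908423/270 ≈ 47809.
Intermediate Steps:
L(k, s) = 7/3 (L(k, s) = -⅙*(-14) = 7/3)
l(u) = 7/(3*u)
Q + l((5*6)*(-3)) = 47809 + 7/(3*(((5*6)*(-3)))) = 47809 + 7/(3*((30*(-3)))) = 47809 + (7/3)/(-90) = 47809 + (7/3)*(-1/90) = 47809 - 7/270 = 12908423/270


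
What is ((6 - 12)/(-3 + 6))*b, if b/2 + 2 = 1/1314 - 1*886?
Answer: 2333662/657 ≈ 3552.0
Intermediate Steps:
b = -1166831/657 (b = -4 + 2*(1/1314 - 1*886) = -4 + 2*(1/1314 - 886) = -4 + 2*(-1164203/1314) = -4 - 1164203/657 = -1166831/657 ≈ -1776.0)
((6 - 12)/(-3 + 6))*b = ((6 - 12)/(-3 + 6))*(-1166831/657) = -6/3*(-1166831/657) = -6*1/3*(-1166831/657) = -2*(-1166831/657) = 2333662/657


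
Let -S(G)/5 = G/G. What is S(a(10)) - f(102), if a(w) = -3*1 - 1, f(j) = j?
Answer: -107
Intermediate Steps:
a(w) = -4 (a(w) = -3 - 1 = -4)
S(G) = -5 (S(G) = -5*G/G = -5*1 = -5)
S(a(10)) - f(102) = -5 - 1*102 = -5 - 102 = -107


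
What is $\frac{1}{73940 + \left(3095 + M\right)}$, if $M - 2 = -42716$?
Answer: $\frac{1}{34321} \approx 2.9137 \cdot 10^{-5}$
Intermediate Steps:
$M = -42714$ ($M = 2 - 42716 = -42714$)
$\frac{1}{73940 + \left(3095 + M\right)} = \frac{1}{73940 + \left(3095 - 42714\right)} = \frac{1}{73940 - 39619} = \frac{1}{34321}$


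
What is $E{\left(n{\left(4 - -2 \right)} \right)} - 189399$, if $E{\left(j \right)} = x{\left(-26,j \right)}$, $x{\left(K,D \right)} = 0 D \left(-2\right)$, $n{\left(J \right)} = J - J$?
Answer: $-189399$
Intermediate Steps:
$n{\left(J \right)} = 0$
$x{\left(K,D \right)} = 0$ ($x{\left(K,D \right)} = 0 \left(-2\right) = 0$)
$E{\left(j \right)} = 0$
$E{\left(n{\left(4 - -2 \right)} \right)} - 189399 = 0 - 189399 = -189399$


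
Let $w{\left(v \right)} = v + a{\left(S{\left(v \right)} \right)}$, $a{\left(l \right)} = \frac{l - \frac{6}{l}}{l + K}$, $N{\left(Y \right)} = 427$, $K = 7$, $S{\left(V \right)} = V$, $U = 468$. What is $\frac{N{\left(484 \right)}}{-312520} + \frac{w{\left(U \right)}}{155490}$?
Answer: $\frac{11424657631}{6924607209000} \approx 0.0016499$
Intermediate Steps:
$a{\left(l \right)} = \frac{l - \frac{6}{l}}{7 + l}$ ($a{\left(l \right)} = \frac{l - \frac{6}{l}}{l + 7} = \frac{l - \frac{6}{l}}{7 + l}$)
$w{\left(v \right)} = v + \frac{-6 + v^{2}}{v \left(7 + v\right)}$
$\frac{N{\left(484 \right)}}{-312520} + \frac{w{\left(U \right)}}{155490} = \frac{427}{-312520} + \frac{\frac{1}{468} \frac{1}{7 + 468} \left(-6 + 468^{3} + 8 \cdot 468^{2}\right)}{155490} = 427 \left(- \frac{1}{312520}\right) + \frac{-6 + 102503232 + 8 \cdot 219024}{468 \cdot 475} \cdot \frac{1}{155490} = - \frac{427}{312520} + \frac{1}{468} \cdot \frac{1}{475} \left(-6 + 102503232 + 1752192\right) \frac{1}{155490} = - \frac{427}{312520} + \frac{1}{468} \cdot \frac{1}{475} \cdot 104255418 \cdot \frac{1}{155490} = - \frac{427}{312520} + \frac{17375903}{37050} \cdot \frac{1}{155490} = - \frac{427}{312520} + \frac{17375903}{5760904500} = \frac{11424657631}{6924607209000}$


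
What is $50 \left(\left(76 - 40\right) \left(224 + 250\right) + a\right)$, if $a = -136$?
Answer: $846400$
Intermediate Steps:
$50 \left(\left(76 - 40\right) \left(224 + 250\right) + a\right) = 50 \left(\left(76 - 40\right) \left(224 + 250\right) - 136\right) = 50 \left(36 \cdot 474 - 136\right) = 50 \left(17064 - 136\right) = 50 \cdot 16928 = 846400$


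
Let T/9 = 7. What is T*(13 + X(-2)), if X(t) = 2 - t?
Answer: 1071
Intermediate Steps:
T = 63 (T = 9*7 = 63)
T*(13 + X(-2)) = 63*(13 + (2 - 1*(-2))) = 63*(13 + (2 + 2)) = 63*(13 + 4) = 63*17 = 1071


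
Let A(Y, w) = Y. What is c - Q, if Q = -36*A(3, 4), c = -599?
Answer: -491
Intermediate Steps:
Q = -108 (Q = -36*3 = -108)
c - Q = -599 - 1*(-108) = -599 + 108 = -491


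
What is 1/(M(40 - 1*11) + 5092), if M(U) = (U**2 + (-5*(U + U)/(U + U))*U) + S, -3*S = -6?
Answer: 1/5790 ≈ 0.00017271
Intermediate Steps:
S = 2 (S = -1/3*(-6) = 2)
M(U) = 2 + U**2 - 5*U (M(U) = (U**2 + (-5*(U + U)/(U + U))*U) + 2 = (U**2 + (-5*2*U/(2*U))*U) + 2 = (U**2 + (-5*2*U*1/(2*U))*U) + 2 = (U**2 + (-5*1)*U) + 2 = (U**2 - 5*U) + 2 = 2 + U**2 - 5*U)
1/(M(40 - 1*11) + 5092) = 1/((2 + (40 - 1*11)**2 - 5*(40 - 1*11)) + 5092) = 1/((2 + (40 - 11)**2 - 5*(40 - 11)) + 5092) = 1/((2 + 29**2 - 5*29) + 5092) = 1/((2 + 841 - 145) + 5092) = 1/(698 + 5092) = 1/5790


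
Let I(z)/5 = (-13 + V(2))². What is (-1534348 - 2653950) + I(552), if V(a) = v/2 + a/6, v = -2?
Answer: -37686277/9 ≈ -4.1874e+6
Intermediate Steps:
V(a) = -1 + a/6 (V(a) = -2/2 + a/6 = -2*½ + a*(⅙) = -1 + a/6)
I(z) = 8405/9 (I(z) = 5*(-13 + (-1 + (⅙)*2))² = 5*(-13 + (-1 + ⅓))² = 5*(-13 - ⅔)² = 5*(-41/3)² = 5*(1681/9) = 8405/9)
(-1534348 - 2653950) + I(552) = (-1534348 - 2653950) + 8405/9 = -4188298 + 8405/9 = -37686277/9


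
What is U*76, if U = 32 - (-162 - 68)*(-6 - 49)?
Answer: -958968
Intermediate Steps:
U = -12618 (U = 32 - (-230)*(-55) = 32 - 1*12650 = 32 - 12650 = -12618)
U*76 = -12618*76 = -958968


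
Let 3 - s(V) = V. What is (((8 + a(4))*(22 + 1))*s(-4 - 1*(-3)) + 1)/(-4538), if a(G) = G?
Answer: -1105/4538 ≈ -0.24350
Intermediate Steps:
s(V) = 3 - V
(((8 + a(4))*(22 + 1))*s(-4 - 1*(-3)) + 1)/(-4538) = (((8 + 4)*(22 + 1))*(3 - (-4 - 1*(-3))) + 1)/(-4538) = ((12*23)*(3 - (-4 + 3)) + 1)*(-1/4538) = (276*(3 - 1*(-1)) + 1)*(-1/4538) = (276*(3 + 1) + 1)*(-1/4538) = (276*4 + 1)*(-1/4538) = (1104 + 1)*(-1/4538) = 1105*(-1/4538) = -1105/4538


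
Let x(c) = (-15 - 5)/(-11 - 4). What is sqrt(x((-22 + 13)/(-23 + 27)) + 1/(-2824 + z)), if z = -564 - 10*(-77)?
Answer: 19*sqrt(227766)/7854 ≈ 1.1545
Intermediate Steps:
z = 206 (z = -564 - 1*(-770) = -564 + 770 = 206)
x(c) = 4/3 (x(c) = -20/(-15) = -20*(-1/15) = 4/3)
sqrt(x((-22 + 13)/(-23 + 27)) + 1/(-2824 + z)) = sqrt(4/3 + 1/(-2824 + 206)) = sqrt(4/3 + 1/(-2618)) = sqrt(4/3 - 1/2618) = sqrt(10469/7854) = 19*sqrt(227766)/7854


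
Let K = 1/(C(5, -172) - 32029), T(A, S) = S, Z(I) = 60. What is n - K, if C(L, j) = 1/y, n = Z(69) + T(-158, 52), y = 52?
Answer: 186536836/1665507 ≈ 112.00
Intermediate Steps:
n = 112 (n = 60 + 52 = 112)
C(L, j) = 1/52
K = -52/1665507 (K = 1/(1/52 - 32029) = 1/(-1665507/52) = -52/1665507 ≈ -3.1222e-5)
n - K = 112 - 1*(-52/1665507) = 112 + 52/1665507 = 186536836/1665507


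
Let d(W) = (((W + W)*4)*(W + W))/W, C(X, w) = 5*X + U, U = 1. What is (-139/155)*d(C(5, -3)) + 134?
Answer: -37054/155 ≈ -239.06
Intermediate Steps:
C(X, w) = 1 + 5*X (C(X, w) = 5*X + 1 = 1 + 5*X)
d(W) = 16*W (d(W) = (((2*W)*4)*(2*W))/W = ((8*W)*(2*W))/W = (16*W**2)/W = 16*W)
(-139/155)*d(C(5, -3)) + 134 = (-139/155)*(16*(1 + 5*5)) + 134 = (-139*1/155)*(16*(1 + 25)) + 134 = -2224*26/155 + 134 = -139/155*416 + 134 = -57824/155 + 134 = -37054/155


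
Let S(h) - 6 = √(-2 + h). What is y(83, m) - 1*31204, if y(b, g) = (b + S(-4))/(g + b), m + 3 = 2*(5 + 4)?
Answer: -3057903/98 + I*√6/98 ≈ -31203.0 + 0.024995*I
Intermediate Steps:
S(h) = 6 + √(-2 + h)
m = 15 (m = -3 + 2*(5 + 4) = -3 + 2*9 = -3 + 18 = 15)
y(b, g) = (6 + b + I*√6)/(b + g) (y(b, g) = (b + (6 + √(-2 - 4)))/(g + b) = (b + (6 + √(-6)))/(b + g) = (b + (6 + I*√6))/(b + g) = (6 + b + I*√6)/(b + g))
y(83, m) - 1*31204 = (6 + 83 + I*√6)/(83 + 15) - 1*31204 = (89 + I*√6)/98 - 31204 = (89/98 + I*√6/98) - 31204 = -3057903/98 + I*√6/98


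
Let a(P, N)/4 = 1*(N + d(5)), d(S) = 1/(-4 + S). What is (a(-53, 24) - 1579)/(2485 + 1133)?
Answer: -493/1206 ≈ -0.40879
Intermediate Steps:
a(P, N) = 4 + 4*N (a(P, N) = 4*(1*(N + 1/(-4 + 5))) = 4*(1*(N + 1/1)) = 4*(1*(N + 1)) = 4*(1*(1 + N)) = 4*(1 + N) = 4 + 4*N)
(a(-53, 24) - 1579)/(2485 + 1133) = ((4 + 4*24) - 1579)/(2485 + 1133) = ((4 + 96) - 1579)/3618 = (100 - 1579)*(1/3618) = -1479*1/3618 = -493/1206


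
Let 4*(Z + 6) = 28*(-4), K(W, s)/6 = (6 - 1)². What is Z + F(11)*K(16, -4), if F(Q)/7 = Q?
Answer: 11516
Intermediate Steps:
F(Q) = 7*Q
K(W, s) = 150 (K(W, s) = 6*(6 - 1)² = 6*5² = 6*25 = 150)
Z = -34 (Z = -6 + (28*(-4))/4 = -6 + (¼)*(-112) = -6 - 28 = -34)
Z + F(11)*K(16, -4) = -34 + (7*11)*150 = -34 + 77*150 = -34 + 11550 = 11516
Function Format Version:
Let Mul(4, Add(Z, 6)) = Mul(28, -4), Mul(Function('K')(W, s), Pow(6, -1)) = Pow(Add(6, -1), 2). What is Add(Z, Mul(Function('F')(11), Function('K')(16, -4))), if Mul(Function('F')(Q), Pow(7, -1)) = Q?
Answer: 11516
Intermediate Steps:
Function('F')(Q) = Mul(7, Q)
Function('K')(W, s) = 150 (Function('K')(W, s) = Mul(6, Pow(Add(6, -1), 2)) = Mul(6, Pow(5, 2)) = Mul(6, 25) = 150)
Z = -34 (Z = Add(-6, Mul(Rational(1, 4), Mul(28, -4))) = Add(-6, Mul(Rational(1, 4), -112)) = Add(-6, -28) = -34)
Add(Z, Mul(Function('F')(11), Function('K')(16, -4))) = Add(-34, Mul(Mul(7, 11), 150)) = Add(-34, Mul(77, 150)) = Add(-34, 11550) = 11516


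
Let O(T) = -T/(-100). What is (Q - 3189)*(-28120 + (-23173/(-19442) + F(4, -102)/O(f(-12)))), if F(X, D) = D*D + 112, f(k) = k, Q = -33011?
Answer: 122199605158100/29163 ≈ 4.1902e+9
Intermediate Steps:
F(X, D) = 112 + D² (F(X, D) = D² + 112 = 112 + D²)
O(T) = T/100 (O(T) = -T*(-1)/100 = -(-1)*T/100 = T/100)
(Q - 3189)*(-28120 + (-23173/(-19442) + F(4, -102)/O(f(-12)))) = (-33011 - 3189)*(-28120 + (-23173/(-19442) + (112 + (-102)²)/(((1/100)*(-12))))) = -36200*(-28120 + (-23173*(-1/19442) + (112 + 10404)/(-3/25))) = -36200*(-28120 + (23173/19442 + 10516*(-25/3))) = -36200*(-28120 + (23173/19442 - 262900/3)) = -36200*(-28120 - 5111232281/58326) = -36200*(-6751359401/58326) = 122199605158100/29163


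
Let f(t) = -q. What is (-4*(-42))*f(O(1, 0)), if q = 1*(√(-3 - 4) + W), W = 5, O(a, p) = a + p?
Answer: -840 - 168*I*√7 ≈ -840.0 - 444.49*I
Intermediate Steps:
q = 5 + I*√7 (q = 1*(√(-3 - 4) + 5) = 1*(√(-7) + 5) = 1*(I*√7 + 5) = 1*(5 + I*√7) = 5 + I*√7 ≈ 5.0 + 2.6458*I)
f(t) = -5 - I*√7 (f(t) = -(5 + I*√7) = -5 - I*√7)
(-4*(-42))*f(O(1, 0)) = (-4*(-42))*(-5 - I*√7) = 168*(-5 - I*√7) = -840 - 168*I*√7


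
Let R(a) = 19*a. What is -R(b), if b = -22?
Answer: 418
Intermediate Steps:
-R(b) = -19*(-22) = -1*(-418) = 418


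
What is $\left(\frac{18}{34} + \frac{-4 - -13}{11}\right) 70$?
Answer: $\frac{17640}{187} \approx 94.332$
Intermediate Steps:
$\left(\frac{18}{34} + \frac{-4 - -13}{11}\right) 70 = \left(18 \cdot \frac{1}{34} + \left(-4 + 13\right) \frac{1}{11}\right) 70 = \left(\frac{9}{17} + 9 \cdot \frac{1}{11}\right) 70 = \left(\frac{9}{17} + \frac{9}{11}\right) 70 = \frac{252}{187} \cdot 70 = \frac{17640}{187}$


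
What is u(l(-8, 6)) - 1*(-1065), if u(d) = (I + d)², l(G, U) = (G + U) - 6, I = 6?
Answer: 1069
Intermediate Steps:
l(G, U) = -6 + G + U
u(d) = (6 + d)²
u(l(-8, 6)) - 1*(-1065) = (6 + (-6 - 8 + 6))² - 1*(-1065) = (6 - 8)² + 1065 = (-2)² + 1065 = 4 + 1065 = 1069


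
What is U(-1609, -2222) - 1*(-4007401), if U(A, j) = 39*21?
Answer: 4008220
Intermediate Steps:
U(A, j) = 819
U(-1609, -2222) - 1*(-4007401) = 819 - 1*(-4007401) = 819 + 4007401 = 4008220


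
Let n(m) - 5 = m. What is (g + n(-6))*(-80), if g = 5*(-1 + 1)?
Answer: 80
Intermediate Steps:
n(m) = 5 + m
g = 0 (g = 5*0 = 0)
(g + n(-6))*(-80) = (0 + (5 - 6))*(-80) = (0 - 1)*(-80) = -1*(-80) = 80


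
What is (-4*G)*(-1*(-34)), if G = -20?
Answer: 2720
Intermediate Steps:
(-4*G)*(-1*(-34)) = (-4*(-20))*(-1*(-34)) = 80*34 = 2720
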